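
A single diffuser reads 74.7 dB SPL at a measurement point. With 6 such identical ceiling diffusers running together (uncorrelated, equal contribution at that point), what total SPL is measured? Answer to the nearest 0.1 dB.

6 equal incoherent sources raise the level by 10·log₁₀(6) = 7.78 dB.
L_total = 74.7 + 7.78 = 82.5 dB SPL.

82.5 dB SPL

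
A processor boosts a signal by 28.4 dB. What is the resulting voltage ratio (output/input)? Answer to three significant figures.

26.3

Voltage ratio = 10^(dB/20).
10^(28.4/20) = 10^(1.420) = 26.3.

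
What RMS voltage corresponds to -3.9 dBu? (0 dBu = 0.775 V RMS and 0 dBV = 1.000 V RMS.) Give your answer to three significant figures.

V = 0.775 V × 10^(-3.9/20).
= 0.775 × 0.6383 = 0.495 V.

0.495 V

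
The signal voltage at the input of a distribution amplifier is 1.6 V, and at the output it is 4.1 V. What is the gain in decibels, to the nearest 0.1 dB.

8.2 dB

Voltage ratio → dB uses the 20·log₁₀ form:
20·log₁₀(4.1/1.6) = 20·log₁₀(2.562) = 8.2 dB.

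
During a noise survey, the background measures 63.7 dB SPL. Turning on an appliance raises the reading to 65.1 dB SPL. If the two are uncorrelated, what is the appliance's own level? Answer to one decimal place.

59.5 dB SPL

Subtract intensities: L_src = 10·log₁₀(10^(L_total/10) − 10^(L_bg/10)).
L_src = 10·log₁₀(10^(65.1/10) − 10^(63.7/10)) = 10·log₁₀(891700) = 59.5 dB SPL.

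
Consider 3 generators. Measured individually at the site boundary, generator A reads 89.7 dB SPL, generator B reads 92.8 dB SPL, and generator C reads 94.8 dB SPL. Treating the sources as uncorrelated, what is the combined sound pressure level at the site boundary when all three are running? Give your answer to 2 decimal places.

Add the sources as powers (linear), then convert back to dB:
L_total = 10·log₁₀(10^(89.7/10) + 10^(92.8/10) + 10^(94.8/10)) = 10·log₁₀(5859000000) = 97.68 dB SPL.

97.68 dB SPL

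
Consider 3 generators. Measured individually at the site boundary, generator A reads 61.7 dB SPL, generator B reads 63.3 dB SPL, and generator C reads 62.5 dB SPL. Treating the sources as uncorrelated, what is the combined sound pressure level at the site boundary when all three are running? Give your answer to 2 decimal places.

67.32 dB SPL

Add the sources as powers (linear), then convert back to dB:
L_total = 10·log₁₀(10^(61.7/10) + 10^(63.3/10) + 10^(62.5/10)) = 10·log₁₀(5395000) = 67.32 dB SPL.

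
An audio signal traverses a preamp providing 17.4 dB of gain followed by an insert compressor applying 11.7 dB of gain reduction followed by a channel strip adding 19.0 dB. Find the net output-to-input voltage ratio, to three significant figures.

17.2

Net gain = 17.4 + (−11.7) + 19.0 = 24.7 dB.
Voltage ratio = 10^(24.7/20) = 17.2.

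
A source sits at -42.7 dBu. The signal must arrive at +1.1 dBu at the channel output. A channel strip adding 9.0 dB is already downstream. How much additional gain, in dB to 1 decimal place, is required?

The required make-up gain is the shortfall in the dB sum.
G = +1.1 − (-42.7) − 9.0 = 34.8 dB.

34.8 dB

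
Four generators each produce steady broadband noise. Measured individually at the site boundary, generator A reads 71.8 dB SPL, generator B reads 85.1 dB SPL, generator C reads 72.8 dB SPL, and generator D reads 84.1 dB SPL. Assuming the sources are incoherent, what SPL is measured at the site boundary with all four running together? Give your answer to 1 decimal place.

Add the sources as powers (linear), then convert back to dB:
L_total = 10·log₁₀(10^(71.8/10) + 10^(85.1/10) + 10^(72.8/10) + 10^(84.1/10)) = 10·log₁₀(614800000) = 87.9 dB SPL.

87.9 dB SPL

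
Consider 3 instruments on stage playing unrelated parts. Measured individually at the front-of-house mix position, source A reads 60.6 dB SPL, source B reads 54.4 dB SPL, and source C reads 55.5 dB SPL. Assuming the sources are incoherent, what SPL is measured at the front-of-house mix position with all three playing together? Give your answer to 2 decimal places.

Add the sources as powers (linear), then convert back to dB:
L_total = 10·log₁₀(10^(60.6/10) + 10^(54.4/10) + 10^(55.5/10)) = 10·log₁₀(1778000) = 62.50 dB SPL.

62.50 dB SPL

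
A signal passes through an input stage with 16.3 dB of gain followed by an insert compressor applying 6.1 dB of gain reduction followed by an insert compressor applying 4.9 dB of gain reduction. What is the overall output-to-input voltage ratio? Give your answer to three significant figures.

1.84

Net gain = 16.3 + (−6.1) + (−4.9) = 5.3 dB.
Voltage ratio = 10^(5.3/20) = 1.84.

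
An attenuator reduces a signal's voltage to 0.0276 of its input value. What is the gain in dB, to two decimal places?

-31.18 dB

Voltage ratio → dB uses the 20·log₁₀ form:
20·log₁₀(0.0276) = -31.18 dB.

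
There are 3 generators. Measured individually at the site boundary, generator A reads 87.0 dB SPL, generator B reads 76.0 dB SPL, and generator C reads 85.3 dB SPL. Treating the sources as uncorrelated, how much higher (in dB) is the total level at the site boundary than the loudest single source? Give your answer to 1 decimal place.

2.4 dB

Incoherent sources sum as intensities:
L_total = 10·log₁₀(10^(87.0/10) + 10^(76.0/10) + 10^(85.3/10)) = 89.44 dB SPL.
Excess over the loudest (87.0 dB): 89.44 − 87.0 = 2.4 dB.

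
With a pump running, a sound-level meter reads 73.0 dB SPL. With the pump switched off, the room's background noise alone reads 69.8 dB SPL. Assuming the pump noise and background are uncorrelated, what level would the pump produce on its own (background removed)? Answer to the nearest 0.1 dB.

70.2 dB SPL

Remove the background by subtracting linear intensities:
L_src = 10·log₁₀(10^(73.0/10) − 10^(69.8/10)) = 10·log₁₀(10400000) = 70.2 dB SPL.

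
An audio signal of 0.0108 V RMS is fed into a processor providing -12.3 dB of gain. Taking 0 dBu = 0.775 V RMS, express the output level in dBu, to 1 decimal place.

-49.4 dBu

Input level: 20·log₁₀(0.0108/0.775) = -37.12 dBu.
Output: -37.12 − 12.3 = -49.4 dBu.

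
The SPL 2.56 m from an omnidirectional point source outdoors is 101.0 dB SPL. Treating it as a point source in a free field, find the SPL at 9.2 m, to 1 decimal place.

89.9 dB SPL

For a point source in a free field, ΔL = −20·log₁₀(d₂/d₁).
ΔL = −20·log₁₀(9.2/2.56) = -11.11 dB, so L₂ = 101.0 + (-11.11) = 89.9 dB SPL.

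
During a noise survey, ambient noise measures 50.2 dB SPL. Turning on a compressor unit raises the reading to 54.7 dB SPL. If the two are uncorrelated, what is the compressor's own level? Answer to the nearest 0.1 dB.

Subtract intensities: L_src = 10·log₁₀(10^(L_total/10) − 10^(L_bg/10)).
L_src = 10·log₁₀(10^(54.7/10) − 10^(50.2/10)) = 10·log₁₀(190400) = 52.8 dB SPL.

52.8 dB SPL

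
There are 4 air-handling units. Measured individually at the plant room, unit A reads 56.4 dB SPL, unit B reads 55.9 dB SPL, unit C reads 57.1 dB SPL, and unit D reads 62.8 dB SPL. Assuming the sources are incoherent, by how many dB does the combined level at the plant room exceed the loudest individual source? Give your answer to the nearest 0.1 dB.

Uncorrelated sources add in intensity (power), not in dB.
L_total = 10·log₁₀(10^(56.4/10) + 10^(55.9/10) + 10^(57.1/10) + 10^(62.8/10)) = 65.11 dB SPL.
Excess over the loudest (62.8 dB): 65.11 − 62.8 = 2.3 dB.

2.3 dB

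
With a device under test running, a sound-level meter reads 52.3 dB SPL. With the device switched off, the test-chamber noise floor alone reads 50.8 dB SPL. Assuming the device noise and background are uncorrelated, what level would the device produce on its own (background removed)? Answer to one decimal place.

Background correction is a power subtraction:
L_src = 10·log₁₀(10^(52.3/10) − 10^(50.8/10)) = 10·log₁₀(49600) = 47.0 dB SPL.

47.0 dB SPL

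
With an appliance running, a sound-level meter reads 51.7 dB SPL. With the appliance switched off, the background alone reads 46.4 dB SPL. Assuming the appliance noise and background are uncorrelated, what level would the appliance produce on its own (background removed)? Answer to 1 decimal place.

Background correction is a power subtraction:
L_src = 10·log₁₀(10^(51.7/10) − 10^(46.4/10)) = 10·log₁₀(104300) = 50.2 dB SPL.

50.2 dB SPL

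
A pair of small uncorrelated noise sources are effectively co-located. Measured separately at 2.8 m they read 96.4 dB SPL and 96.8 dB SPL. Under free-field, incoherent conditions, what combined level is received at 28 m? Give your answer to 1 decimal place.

Combined at 2.8 m: 10·log₁₀(10^(96.4/10)+10^(96.8/10)) = 99.61 dB SPL.
Then apply −20·log₁₀(28/2.8) = -20.00 dB → 79.6 dB SPL.

79.6 dB SPL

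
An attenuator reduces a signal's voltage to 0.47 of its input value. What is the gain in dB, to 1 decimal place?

-6.6 dB

For a voltage ratio, dB = 20·log₁₀(V₂/V₁).
20·log₁₀(0.47) = -6.6 dB.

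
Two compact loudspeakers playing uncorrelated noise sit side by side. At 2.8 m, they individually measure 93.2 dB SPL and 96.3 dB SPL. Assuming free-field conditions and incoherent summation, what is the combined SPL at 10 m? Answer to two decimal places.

Combined at 2.8 m: 10·log₁₀(10^(93.2/10)+10^(96.3/10)) = 98.031 dB SPL.
Then apply −20·log₁₀(10/2.8) = -11.057 dB → 86.97 dB SPL.

86.97 dB SPL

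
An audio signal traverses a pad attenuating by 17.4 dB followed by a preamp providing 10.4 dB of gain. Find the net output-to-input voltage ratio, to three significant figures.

0.447

Net gain = (−17.4) + 10.4 = -7.0 dB.
Voltage ratio = 10^(-7.0/20) = 0.447.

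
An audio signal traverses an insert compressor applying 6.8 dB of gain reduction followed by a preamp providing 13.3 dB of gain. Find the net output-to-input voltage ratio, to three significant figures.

Net gain = (−6.8) + 13.3 = 6.5 dB.
Voltage ratio = 10^(6.5/20) = 2.11.

2.11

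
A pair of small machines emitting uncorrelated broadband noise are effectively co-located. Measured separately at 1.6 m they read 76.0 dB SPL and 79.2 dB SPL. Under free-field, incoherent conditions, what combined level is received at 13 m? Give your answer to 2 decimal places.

62.70 dB SPL

Combined at 1.6 m: 10·log₁₀(10^(76.0/10)+10^(79.2/10)) = 80.899 dB SPL.
Then apply −20·log₁₀(13/1.6) = -18.196 dB → 62.70 dB SPL.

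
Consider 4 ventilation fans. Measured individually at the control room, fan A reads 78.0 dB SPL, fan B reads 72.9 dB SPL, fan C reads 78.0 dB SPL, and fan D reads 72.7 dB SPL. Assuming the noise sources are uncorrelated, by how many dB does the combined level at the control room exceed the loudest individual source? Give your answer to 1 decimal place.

4.2 dB

Uncorrelated sources add in intensity (power), not in dB.
L_total = 10·log₁₀(10^(78.0/10) + 10^(72.9/10) + 10^(78.0/10) + 10^(72.7/10)) = 82.16 dB SPL.
Excess over the loudest (78.0 dB): 82.16 − 78.0 = 4.2 dB.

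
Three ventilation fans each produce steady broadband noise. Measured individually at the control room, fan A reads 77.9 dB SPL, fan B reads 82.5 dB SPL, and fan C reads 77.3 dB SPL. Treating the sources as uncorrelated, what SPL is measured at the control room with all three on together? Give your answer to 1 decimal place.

84.7 dB SPL

Incoherent sources sum as intensities:
L_total = 10·log₁₀(10^(77.9/10) + 10^(82.5/10) + 10^(77.3/10)) = 10·log₁₀(293200000) = 84.7 dB SPL.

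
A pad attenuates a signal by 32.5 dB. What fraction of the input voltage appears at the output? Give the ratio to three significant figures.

Voltage ratio = 10^(dB/20).
10^(-32.5/20) = 10^(-1.625) = 0.0237.

0.0237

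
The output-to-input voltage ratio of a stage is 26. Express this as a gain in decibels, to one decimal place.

For a voltage ratio, dB = 20·log₁₀(V₂/V₁).
20·log₁₀(26) = 28.3 dB.

28.3 dB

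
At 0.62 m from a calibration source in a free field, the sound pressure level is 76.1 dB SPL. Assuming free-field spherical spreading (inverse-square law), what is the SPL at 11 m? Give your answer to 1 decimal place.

51.1 dB SPL

Free-field point source: level drops by 20·log₁₀ of the distance ratio.
ΔL = −20·log₁₀(11/0.62) = -24.98 dB, so L₂ = 76.1 + (-24.98) = 51.1 dB SPL.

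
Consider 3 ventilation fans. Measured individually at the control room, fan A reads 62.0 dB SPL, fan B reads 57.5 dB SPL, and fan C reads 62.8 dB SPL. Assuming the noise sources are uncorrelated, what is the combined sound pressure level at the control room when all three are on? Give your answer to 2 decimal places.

Incoherent sources sum as intensities:
L_total = 10·log₁₀(10^(62.0/10) + 10^(57.5/10) + 10^(62.8/10)) = 10·log₁₀(4053000) = 66.08 dB SPL.

66.08 dB SPL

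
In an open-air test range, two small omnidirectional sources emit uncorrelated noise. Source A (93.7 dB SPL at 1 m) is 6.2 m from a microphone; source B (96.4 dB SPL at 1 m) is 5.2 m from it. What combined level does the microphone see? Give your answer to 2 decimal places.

83.47 dB SPL

At the listener: L_A = 93.7 − 20·log₁₀(6.2) = 77.852 dB; L_B = 96.4 − 20·log₁₀(5.2) = 82.080 dB.
Combined: 10·log₁₀(10^(77.852/10)+10^(82.080/10)) = 83.47 dB SPL.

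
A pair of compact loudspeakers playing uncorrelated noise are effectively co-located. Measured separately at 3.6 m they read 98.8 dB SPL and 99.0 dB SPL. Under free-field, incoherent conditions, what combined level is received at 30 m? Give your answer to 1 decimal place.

Combined at 3.6 m: 10·log₁₀(10^(98.8/10)+10^(99.0/10)) = 101.91 dB SPL.
Then apply −20·log₁₀(30/3.6) = -18.42 dB → 83.5 dB SPL.

83.5 dB SPL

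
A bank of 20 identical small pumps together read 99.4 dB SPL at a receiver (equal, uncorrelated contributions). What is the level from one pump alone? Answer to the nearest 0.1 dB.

20 equal incoherent sources add 10·log₁₀(20) = 13.01 dB over one source.
L_one = 99.4 − 13.01 = 86.4 dB SPL.

86.4 dB SPL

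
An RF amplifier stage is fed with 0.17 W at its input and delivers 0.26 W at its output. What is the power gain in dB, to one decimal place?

Power ratio → dB uses the 10·log₁₀ form:
10·log₁₀(0.26/0.17) = 10·log₁₀(1.529) = 1.8 dB.

1.8 dB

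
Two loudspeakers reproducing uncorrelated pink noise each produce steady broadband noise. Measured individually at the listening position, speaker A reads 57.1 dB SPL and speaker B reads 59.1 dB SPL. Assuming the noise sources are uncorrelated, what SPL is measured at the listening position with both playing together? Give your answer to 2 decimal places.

61.22 dB SPL

Uncorrelated sources add in intensity (power), not in dB.
L_total = 10·log₁₀(10^(57.1/10) + 10^(59.1/10)) = 10·log₁₀(1326000) = 61.22 dB SPL.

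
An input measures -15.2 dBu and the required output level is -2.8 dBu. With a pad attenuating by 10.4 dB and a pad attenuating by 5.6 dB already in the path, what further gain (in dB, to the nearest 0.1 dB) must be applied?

28.4 dB

The required make-up gain is the shortfall in the dB sum.
G = -2.8 − (-15.2) + 10.4 + 5.6 = 28.4 dB.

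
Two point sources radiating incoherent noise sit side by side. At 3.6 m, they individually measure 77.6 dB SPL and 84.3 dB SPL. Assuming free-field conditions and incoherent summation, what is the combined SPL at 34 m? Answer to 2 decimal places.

65.64 dB SPL

Combined at 3.6 m: 10·log₁₀(10^(77.6/10)+10^(84.3/10)) = 85.141 dB SPL.
Then apply −20·log₁₀(34/3.6) = -19.504 dB → 65.64 dB SPL.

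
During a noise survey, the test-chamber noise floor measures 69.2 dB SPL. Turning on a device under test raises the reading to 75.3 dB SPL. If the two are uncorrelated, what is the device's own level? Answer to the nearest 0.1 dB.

Subtract intensities: L_src = 10·log₁₀(10^(L_total/10) − 10^(L_bg/10)).
L_src = 10·log₁₀(10^(75.3/10) − 10^(69.2/10)) = 10·log₁₀(25570000) = 74.1 dB SPL.

74.1 dB SPL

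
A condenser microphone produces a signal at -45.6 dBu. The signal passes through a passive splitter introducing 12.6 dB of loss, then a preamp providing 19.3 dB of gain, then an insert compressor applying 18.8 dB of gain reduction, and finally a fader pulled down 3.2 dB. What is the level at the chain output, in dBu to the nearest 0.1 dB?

In dB, series stages simply add:
-45.6 − 12.6 + 19.3 − 18.8 − 3.2 = -60.9 dBu.

-60.9 dBu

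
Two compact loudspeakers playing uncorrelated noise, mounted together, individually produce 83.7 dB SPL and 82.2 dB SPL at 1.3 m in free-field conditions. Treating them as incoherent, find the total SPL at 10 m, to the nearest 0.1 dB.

Combined at 1.3 m: 10·log₁₀(10^(83.7/10)+10^(82.2/10)) = 86.02 dB SPL.
Then apply −20·log₁₀(10/1.3) = -17.72 dB → 68.3 dB SPL.

68.3 dB SPL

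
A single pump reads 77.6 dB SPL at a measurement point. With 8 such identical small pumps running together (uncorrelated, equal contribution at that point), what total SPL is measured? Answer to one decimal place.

8 equal incoherent sources raise the level by 10·log₁₀(8) = 9.03 dB.
L_total = 77.6 + 9.03 = 86.6 dB SPL.

86.6 dB SPL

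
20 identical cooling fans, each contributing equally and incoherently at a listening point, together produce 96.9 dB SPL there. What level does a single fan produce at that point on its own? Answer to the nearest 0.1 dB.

20 equal incoherent sources add 10·log₁₀(20) = 13.01 dB over one source.
L_one = 96.9 − 13.01 = 83.9 dB SPL.

83.9 dB SPL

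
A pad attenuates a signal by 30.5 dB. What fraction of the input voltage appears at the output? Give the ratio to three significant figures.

0.0299

Voltage ratio = 10^(dB/20).
10^(-30.5/20) = 10^(-1.525) = 0.0299.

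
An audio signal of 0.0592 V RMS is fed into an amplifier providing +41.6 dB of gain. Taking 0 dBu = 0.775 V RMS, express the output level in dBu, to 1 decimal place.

Input level: 20·log₁₀(0.0592/0.775) = -22.34 dBu.
Output: -22.34 + 41.6 = +19.3 dBu.

+19.3 dBu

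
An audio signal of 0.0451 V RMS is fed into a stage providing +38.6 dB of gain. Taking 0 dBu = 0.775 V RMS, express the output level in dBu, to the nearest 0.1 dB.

Input level: 20·log₁₀(0.0451/0.775) = -24.70 dBu.
Output: -24.70 + 38.6 = +13.9 dBu.

+13.9 dBu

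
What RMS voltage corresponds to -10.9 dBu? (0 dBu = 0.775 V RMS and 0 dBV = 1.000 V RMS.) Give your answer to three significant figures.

V = 0.775 V × 10^(-10.9/20).
= 0.775 × 0.2851 = 0.221 V.

0.221 V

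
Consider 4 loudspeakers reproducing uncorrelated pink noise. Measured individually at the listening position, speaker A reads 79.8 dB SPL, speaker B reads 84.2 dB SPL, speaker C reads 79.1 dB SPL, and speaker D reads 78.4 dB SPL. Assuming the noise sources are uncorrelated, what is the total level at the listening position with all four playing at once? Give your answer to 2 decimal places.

87.07 dB SPL

Add the sources as powers (linear), then convert back to dB:
L_total = 10·log₁₀(10^(79.8/10) + 10^(84.2/10) + 10^(79.1/10) + 10^(78.4/10)) = 10·log₁₀(509000000) = 87.07 dB SPL.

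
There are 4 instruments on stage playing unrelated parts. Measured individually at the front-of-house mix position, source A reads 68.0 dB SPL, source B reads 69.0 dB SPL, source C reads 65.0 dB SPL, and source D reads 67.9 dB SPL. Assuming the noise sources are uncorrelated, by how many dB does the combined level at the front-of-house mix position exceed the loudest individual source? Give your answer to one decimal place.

Incoherent sources sum as intensities:
L_total = 10·log₁₀(10^(68.0/10) + 10^(69.0/10) + 10^(65.0/10) + 10^(67.9/10)) = 73.73 dB SPL.
Excess over the loudest (69.0 dB): 73.73 − 69.0 = 4.7 dB.

4.7 dB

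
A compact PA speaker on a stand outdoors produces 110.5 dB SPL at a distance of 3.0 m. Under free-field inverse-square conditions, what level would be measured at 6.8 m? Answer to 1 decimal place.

Free-field point source: level drops by 20·log₁₀ of the distance ratio.
ΔL = −20·log₁₀(6.8/3.0) = -7.11 dB, so L₂ = 110.5 + (-7.11) = 103.4 dB SPL.

103.4 dB SPL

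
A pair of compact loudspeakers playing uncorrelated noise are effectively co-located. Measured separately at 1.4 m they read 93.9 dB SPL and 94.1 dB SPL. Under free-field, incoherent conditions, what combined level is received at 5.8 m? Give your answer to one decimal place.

Combined at 1.4 m: 10·log₁₀(10^(93.9/10)+10^(94.1/10)) = 97.01 dB SPL.
Then apply −20·log₁₀(5.8/1.4) = -12.35 dB → 84.7 dB SPL.

84.7 dB SPL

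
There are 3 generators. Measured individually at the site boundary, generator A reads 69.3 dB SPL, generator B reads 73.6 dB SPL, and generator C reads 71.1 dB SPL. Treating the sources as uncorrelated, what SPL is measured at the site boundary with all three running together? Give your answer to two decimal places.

76.46 dB SPL

Add the sources as powers (linear), then convert back to dB:
L_total = 10·log₁₀(10^(69.3/10) + 10^(73.6/10) + 10^(71.1/10)) = 10·log₁₀(44300000) = 76.46 dB SPL.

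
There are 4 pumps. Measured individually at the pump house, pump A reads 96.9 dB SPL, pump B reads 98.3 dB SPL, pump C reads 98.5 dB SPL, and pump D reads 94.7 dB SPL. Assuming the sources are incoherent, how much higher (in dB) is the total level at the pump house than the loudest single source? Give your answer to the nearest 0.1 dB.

Incoherent sources sum as intensities:
L_total = 10·log₁₀(10^(96.9/10) + 10^(98.3/10) + 10^(98.5/10) + 10^(94.7/10)) = 103.36 dB SPL.
Excess over the loudest (98.5 dB): 103.36 − 98.5 = 4.9 dB.

4.9 dB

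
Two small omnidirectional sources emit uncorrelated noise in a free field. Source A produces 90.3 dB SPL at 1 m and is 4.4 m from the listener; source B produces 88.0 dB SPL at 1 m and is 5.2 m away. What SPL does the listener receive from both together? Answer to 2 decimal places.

At the listener: L_A = 90.3 − 20·log₁₀(4.4) = 77.431 dB; L_B = 88.0 − 20·log₁₀(5.2) = 73.680 dB.
Combined: 10·log₁₀(10^(77.431/10)+10^(73.680/10)) = 78.96 dB SPL.

78.96 dB SPL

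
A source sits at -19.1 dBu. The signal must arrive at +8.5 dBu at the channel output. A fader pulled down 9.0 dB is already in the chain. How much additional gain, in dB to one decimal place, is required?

The required make-up gain is the shortfall in the dB sum.
G = +8.5 − (-19.1) + 9.0 = 36.6 dB.

36.6 dB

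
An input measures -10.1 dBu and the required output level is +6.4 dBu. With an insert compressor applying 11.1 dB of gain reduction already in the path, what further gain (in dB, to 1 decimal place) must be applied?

27.6 dB

The required make-up gain is the shortfall in the dB sum.
G = +6.4 − (-10.1) + 11.1 = 27.6 dB.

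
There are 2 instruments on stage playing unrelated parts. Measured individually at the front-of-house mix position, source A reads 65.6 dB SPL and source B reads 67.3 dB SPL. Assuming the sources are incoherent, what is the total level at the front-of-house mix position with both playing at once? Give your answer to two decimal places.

Add the sources as powers (linear), then convert back to dB:
L_total = 10·log₁₀(10^(65.6/10) + 10^(67.3/10)) = 10·log₁₀(9001000) = 69.54 dB SPL.

69.54 dB SPL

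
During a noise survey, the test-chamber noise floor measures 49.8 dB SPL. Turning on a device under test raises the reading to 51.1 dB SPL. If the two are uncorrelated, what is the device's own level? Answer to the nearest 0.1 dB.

Background correction is a power subtraction:
L_src = 10·log₁₀(10^(51.1/10) − 10^(49.8/10)) = 10·log₁₀(33330) = 45.2 dB SPL.

45.2 dB SPL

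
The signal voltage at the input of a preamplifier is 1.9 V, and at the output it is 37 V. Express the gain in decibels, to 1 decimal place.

Voltage is an amplitude quantity, so gain = 20·log₁₀(V_out/V_in).
20·log₁₀(37/1.9) = 20·log₁₀(19.47) = 25.8 dB.

25.8 dB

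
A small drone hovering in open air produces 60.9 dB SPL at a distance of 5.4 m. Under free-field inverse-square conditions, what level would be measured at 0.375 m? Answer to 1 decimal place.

For a point source in a free field, ΔL = −20·log₁₀(d₂/d₁).
ΔL = −20·log₁₀(0.375/5.4) = 23.17 dB, so L₂ = 60.9 + (23.17) = 84.1 dB SPL.

84.1 dB SPL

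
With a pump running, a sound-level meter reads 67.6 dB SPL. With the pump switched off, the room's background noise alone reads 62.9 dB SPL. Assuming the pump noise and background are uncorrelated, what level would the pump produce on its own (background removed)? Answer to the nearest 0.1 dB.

65.8 dB SPL

Background correction is a power subtraction:
L_src = 10·log₁₀(10^(67.6/10) − 10^(62.9/10)) = 10·log₁₀(3805000) = 65.8 dB SPL.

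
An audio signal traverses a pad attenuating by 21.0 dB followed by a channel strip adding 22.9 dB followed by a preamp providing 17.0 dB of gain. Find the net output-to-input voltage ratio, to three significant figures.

8.81

Net gain = (−21.0) + 22.9 + 17.0 = 18.9 dB.
Voltage ratio = 10^(18.9/20) = 8.81.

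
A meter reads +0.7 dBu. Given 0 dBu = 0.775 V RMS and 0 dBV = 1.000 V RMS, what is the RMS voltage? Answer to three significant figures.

0.840 V

V = 0.775 V × 10^(+0.7/20).
= 0.775 × 1.084 = 0.840 V.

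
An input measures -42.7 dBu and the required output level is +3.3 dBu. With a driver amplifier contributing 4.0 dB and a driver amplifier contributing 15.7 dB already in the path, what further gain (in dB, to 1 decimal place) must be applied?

26.3 dB

The required make-up gain is the shortfall in the dB sum.
G = +3.3 − (-42.7) − 4.0 − 15.7 = 26.3 dB.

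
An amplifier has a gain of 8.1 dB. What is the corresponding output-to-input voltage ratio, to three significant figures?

Voltage ratio = 10^(dB/20).
10^(8.1/20) = 10^(0.4050) = 2.54.

2.54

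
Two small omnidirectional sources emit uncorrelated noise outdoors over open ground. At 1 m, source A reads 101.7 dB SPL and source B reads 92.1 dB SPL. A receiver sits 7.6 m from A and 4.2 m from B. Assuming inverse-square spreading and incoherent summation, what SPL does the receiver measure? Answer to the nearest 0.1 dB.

At the listener: L_A = 101.7 − 20·log₁₀(7.6) = 84.08 dB; L_B = 92.1 − 20·log₁₀(4.2) = 79.64 dB.
Combined: 10·log₁₀(10^(84.08/10)+10^(79.64/10)) = 85.4 dB SPL.

85.4 dB SPL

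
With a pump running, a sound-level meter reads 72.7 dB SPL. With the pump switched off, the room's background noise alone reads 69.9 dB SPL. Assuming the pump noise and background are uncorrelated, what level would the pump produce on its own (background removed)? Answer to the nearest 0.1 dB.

69.5 dB SPL

Background correction is a power subtraction:
L_src = 10·log₁₀(10^(72.7/10) − 10^(69.9/10)) = 10·log₁₀(8848000) = 69.5 dB SPL.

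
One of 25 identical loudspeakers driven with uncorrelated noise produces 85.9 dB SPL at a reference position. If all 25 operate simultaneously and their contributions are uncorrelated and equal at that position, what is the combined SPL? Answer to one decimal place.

25 equal incoherent sources raise the level by 10·log₁₀(25) = 13.98 dB.
L_total = 85.9 + 13.98 = 99.9 dB SPL.

99.9 dB SPL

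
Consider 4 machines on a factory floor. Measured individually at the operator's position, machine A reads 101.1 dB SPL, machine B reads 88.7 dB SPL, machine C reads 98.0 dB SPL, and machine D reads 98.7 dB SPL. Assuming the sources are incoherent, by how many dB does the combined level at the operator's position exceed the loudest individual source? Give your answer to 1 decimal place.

3.3 dB

Add the sources as powers (linear), then convert back to dB:
L_total = 10·log₁₀(10^(101.1/10) + 10^(88.7/10) + 10^(98.0/10) + 10^(98.7/10)) = 104.37 dB SPL.
Excess over the loudest (101.1 dB): 104.37 − 101.1 = 3.3 dB.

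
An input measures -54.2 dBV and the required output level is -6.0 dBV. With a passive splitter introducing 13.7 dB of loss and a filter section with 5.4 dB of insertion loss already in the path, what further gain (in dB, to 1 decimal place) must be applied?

67.3 dB

The required make-up gain is the shortfall in the dB sum.
G = -6.0 − (-54.2) + 13.7 + 5.4 = 67.3 dB.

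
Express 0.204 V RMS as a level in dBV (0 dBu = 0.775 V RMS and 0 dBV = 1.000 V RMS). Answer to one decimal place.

-13.8 dBV

dBV = 20·log₁₀(V / 1.000 V).
20·log₁₀(0.204/1.000) = -13.8 dBV.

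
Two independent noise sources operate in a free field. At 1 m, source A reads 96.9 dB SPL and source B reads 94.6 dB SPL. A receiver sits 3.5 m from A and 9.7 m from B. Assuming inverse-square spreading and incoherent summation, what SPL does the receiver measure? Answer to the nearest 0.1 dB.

At the listener: L_A = 96.9 − 20·log₁₀(3.5) = 86.02 dB; L_B = 94.6 − 20·log₁₀(9.7) = 74.86 dB.
Combined: 10·log₁₀(10^(86.02/10)+10^(74.86/10)) = 86.3 dB SPL.

86.3 dB SPL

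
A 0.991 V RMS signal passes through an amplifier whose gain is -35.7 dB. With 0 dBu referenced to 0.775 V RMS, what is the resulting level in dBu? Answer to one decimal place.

-33.6 dBu

Input level: 20·log₁₀(0.991/0.775) = 2.14 dBu.
Output: 2.14 − 35.7 = -33.6 dBu.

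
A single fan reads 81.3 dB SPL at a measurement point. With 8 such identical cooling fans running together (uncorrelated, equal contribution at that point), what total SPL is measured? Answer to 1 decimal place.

90.3 dB SPL

8 equal incoherent sources raise the level by 10·log₁₀(8) = 9.03 dB.
L_total = 81.3 + 9.03 = 90.3 dB SPL.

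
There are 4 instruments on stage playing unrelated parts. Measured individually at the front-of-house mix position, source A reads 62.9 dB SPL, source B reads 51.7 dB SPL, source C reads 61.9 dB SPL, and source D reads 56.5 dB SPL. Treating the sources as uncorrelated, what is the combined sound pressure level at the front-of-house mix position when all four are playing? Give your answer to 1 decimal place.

Add the sources as powers (linear), then convert back to dB:
L_total = 10·log₁₀(10^(62.9/10) + 10^(51.7/10) + 10^(61.9/10) + 10^(56.5/10)) = 10·log₁₀(4093000) = 66.1 dB SPL.

66.1 dB SPL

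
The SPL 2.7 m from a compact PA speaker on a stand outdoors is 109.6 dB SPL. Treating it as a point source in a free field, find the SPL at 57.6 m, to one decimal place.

Inverse-square spreading gives ΔL = −20·log₁₀(d₂/d₁).
ΔL = −20·log₁₀(57.6/2.7) = -26.58 dB, so L₂ = 109.6 + (-26.58) = 83.0 dB SPL.

83.0 dB SPL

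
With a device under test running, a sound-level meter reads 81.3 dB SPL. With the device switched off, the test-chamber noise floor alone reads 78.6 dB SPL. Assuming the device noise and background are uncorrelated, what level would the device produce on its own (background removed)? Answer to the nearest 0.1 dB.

78.0 dB SPL

Subtract intensities: L_src = 10·log₁₀(10^(L_total/10) − 10^(L_bg/10)).
L_src = 10·log₁₀(10^(81.3/10) − 10^(78.6/10)) = 10·log₁₀(62450000) = 78.0 dB SPL.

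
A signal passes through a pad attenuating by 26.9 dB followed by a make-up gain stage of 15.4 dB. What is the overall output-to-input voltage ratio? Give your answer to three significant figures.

0.266

Net gain = (−26.9) + 15.4 = -11.5 dB.
Voltage ratio = 10^(-11.5/20) = 0.266.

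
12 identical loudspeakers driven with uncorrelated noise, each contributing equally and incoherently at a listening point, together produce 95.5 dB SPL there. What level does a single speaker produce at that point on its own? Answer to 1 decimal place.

12 equal incoherent sources add 10·log₁₀(12) = 10.79 dB over one source.
L_one = 95.5 − 10.79 = 84.7 dB SPL.

84.7 dB SPL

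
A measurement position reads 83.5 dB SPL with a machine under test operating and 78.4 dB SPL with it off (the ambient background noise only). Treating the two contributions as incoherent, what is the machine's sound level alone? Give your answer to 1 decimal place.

Background correction is a power subtraction:
L_src = 10·log₁₀(10^(83.5/10) − 10^(78.4/10)) = 10·log₁₀(154700000) = 81.9 dB SPL.

81.9 dB SPL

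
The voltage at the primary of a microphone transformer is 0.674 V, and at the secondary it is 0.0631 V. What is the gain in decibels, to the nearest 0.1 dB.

-20.6 dB

Voltage ratio → dB uses the 20·log₁₀ form:
20·log₁₀(0.0631/0.674) = 20·log₁₀(0.09362) = -20.6 dB.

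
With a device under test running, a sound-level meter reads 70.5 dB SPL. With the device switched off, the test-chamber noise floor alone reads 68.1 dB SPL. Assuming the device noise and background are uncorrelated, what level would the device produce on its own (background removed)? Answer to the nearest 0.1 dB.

66.8 dB SPL

Subtract intensities: L_src = 10·log₁₀(10^(L_total/10) − 10^(L_bg/10)).
L_src = 10·log₁₀(10^(70.5/10) − 10^(68.1/10)) = 10·log₁₀(4764000) = 66.8 dB SPL.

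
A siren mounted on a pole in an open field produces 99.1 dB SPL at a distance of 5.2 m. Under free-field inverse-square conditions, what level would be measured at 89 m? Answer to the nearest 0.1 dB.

Inverse-square spreading gives ΔL = −20·log₁₀(d₂/d₁).
ΔL = −20·log₁₀(89/5.2) = -24.67 dB, so L₂ = 99.1 + (-24.67) = 74.4 dB SPL.

74.4 dB SPL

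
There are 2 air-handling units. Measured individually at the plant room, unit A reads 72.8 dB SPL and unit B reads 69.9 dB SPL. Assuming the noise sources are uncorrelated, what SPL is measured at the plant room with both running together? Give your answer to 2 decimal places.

74.60 dB SPL

Incoherent sources sum as intensities:
L_total = 10·log₁₀(10^(72.8/10) + 10^(69.9/10)) = 10·log₁₀(28830000) = 74.60 dB SPL.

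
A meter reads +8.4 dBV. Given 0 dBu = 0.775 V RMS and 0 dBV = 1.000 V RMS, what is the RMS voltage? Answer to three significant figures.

2.63 V

V = 1.000 V × 10^(+8.4/20).
= 1.000 × 2.630 = 2.63 V.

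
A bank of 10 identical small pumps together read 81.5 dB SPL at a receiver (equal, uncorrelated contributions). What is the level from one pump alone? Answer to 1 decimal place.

10 equal incoherent sources add 10·log₁₀(10) = 10.00 dB over one source.
L_one = 81.5 − 10.00 = 71.5 dB SPL.

71.5 dB SPL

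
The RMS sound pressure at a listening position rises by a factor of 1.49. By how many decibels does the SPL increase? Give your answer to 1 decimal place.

3.5 dB

SPL change from a pressure ratio uses the 20·log₁₀ form:
20·log₁₀(1.49) = 3.5 dB.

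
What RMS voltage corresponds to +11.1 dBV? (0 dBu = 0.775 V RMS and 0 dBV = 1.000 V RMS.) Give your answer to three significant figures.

V = 1.000 V × 10^(+11.1/20).
= 1.000 × 3.589 = 3.59 V.

3.59 V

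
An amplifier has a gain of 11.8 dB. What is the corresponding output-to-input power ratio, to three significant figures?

15.1

Power ratio = 10^(dB/10).
10^(11.8/10) = 10^(1.180) = 15.1.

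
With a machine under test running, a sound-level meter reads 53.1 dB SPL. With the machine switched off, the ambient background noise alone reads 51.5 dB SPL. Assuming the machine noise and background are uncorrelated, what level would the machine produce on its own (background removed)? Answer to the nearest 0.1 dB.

48.0 dB SPL

Remove the background by subtracting linear intensities:
L_src = 10·log₁₀(10^(53.1/10) − 10^(51.5/10)) = 10·log₁₀(62920) = 48.0 dB SPL.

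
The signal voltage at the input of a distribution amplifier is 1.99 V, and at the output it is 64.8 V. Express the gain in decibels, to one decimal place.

30.3 dB

Voltage is an amplitude quantity, so gain = 20·log₁₀(V_out/V_in).
20·log₁₀(64.8/1.99) = 20·log₁₀(32.56) = 30.3 dB.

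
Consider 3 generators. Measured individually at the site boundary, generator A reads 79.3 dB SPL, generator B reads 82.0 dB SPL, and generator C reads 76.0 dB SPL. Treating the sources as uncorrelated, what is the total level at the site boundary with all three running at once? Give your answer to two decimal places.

Incoherent sources sum as intensities:
L_total = 10·log₁₀(10^(79.3/10) + 10^(82.0/10) + 10^(76.0/10)) = 10·log₁₀(283400000) = 84.52 dB SPL.

84.52 dB SPL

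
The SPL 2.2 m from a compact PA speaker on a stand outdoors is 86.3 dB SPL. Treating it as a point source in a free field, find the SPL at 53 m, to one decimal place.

Free-field point source: level drops by 20·log₁₀ of the distance ratio.
ΔL = −20·log₁₀(53/2.2) = -27.64 dB, so L₂ = 86.3 + (-27.64) = 58.7 dB SPL.

58.7 dB SPL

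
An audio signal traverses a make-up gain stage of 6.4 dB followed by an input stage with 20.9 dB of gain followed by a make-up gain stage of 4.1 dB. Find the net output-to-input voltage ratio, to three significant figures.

Net gain = 6.4 + 20.9 + 4.1 = 31.4 dB.
Voltage ratio = 10^(31.4/20) = 37.2.

37.2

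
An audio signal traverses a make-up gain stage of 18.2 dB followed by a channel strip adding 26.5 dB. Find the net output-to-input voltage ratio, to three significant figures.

172

Net gain = 18.2 + 26.5 = 44.7 dB.
Voltage ratio = 10^(44.7/20) = 172.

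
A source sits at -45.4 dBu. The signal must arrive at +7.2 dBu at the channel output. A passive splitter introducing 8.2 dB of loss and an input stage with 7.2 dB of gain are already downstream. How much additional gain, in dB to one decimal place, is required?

53.6 dB

The required make-up gain is the shortfall in the dB sum.
G = +7.2 − (-45.4) + 8.2 − 7.2 = 53.6 dB.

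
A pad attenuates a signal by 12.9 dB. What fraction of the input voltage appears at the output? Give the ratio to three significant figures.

0.226

Voltage ratio = 10^(dB/20).
10^(-12.9/20) = 10^(-0.6450) = 0.226.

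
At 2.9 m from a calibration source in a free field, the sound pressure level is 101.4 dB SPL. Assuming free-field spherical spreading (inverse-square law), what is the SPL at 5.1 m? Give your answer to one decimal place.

96.5 dB SPL

Inverse-square spreading gives ΔL = −20·log₁₀(d₂/d₁).
ΔL = −20·log₁₀(5.1/2.9) = -4.90 dB, so L₂ = 101.4 + (-4.90) = 96.5 dB SPL.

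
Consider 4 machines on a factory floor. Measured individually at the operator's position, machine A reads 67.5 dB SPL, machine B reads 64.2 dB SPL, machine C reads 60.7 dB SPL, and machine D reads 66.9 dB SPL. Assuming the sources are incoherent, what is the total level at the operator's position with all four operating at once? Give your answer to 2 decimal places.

71.56 dB SPL

Incoherent sources sum as intensities:
L_total = 10·log₁₀(10^(67.5/10) + 10^(64.2/10) + 10^(60.7/10) + 10^(66.9/10)) = 10·log₁₀(14330000) = 71.56 dB SPL.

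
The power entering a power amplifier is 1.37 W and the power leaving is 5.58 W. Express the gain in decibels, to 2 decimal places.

6.10 dB

Power is a power quantity, so gain = 10·log₁₀(P_out/P_in).
10·log₁₀(5.58/1.37) = 10·log₁₀(4.073) = 6.10 dB.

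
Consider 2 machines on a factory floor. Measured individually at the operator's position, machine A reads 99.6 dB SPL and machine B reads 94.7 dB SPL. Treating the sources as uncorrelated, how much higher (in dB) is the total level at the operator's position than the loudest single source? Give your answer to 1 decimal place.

1.2 dB

Uncorrelated sources add in intensity (power), not in dB.
L_total = 10·log₁₀(10^(99.6/10) + 10^(94.7/10)) = 100.82 dB SPL.
Excess over the loudest (99.6 dB): 100.82 − 99.6 = 1.2 dB.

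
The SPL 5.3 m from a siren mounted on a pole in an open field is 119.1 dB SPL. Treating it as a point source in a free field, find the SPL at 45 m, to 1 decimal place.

Inverse-square spreading gives ΔL = −20·log₁₀(d₂/d₁).
ΔL = −20·log₁₀(45/5.3) = -18.58 dB, so L₂ = 119.1 + (-18.58) = 100.5 dB SPL.

100.5 dB SPL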